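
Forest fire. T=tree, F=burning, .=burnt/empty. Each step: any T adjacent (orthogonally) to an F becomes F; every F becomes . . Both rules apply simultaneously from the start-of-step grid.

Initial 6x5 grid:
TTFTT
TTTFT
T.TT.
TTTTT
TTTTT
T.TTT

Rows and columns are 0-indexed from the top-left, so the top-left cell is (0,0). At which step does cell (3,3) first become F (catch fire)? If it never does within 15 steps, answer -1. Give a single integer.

Step 1: cell (3,3)='T' (+5 fires, +2 burnt)
Step 2: cell (3,3)='F' (+5 fires, +5 burnt)
  -> target ignites at step 2
Step 3: cell (3,3)='.' (+4 fires, +5 burnt)
Step 4: cell (3,3)='.' (+5 fires, +4 burnt)
Step 5: cell (3,3)='.' (+4 fires, +5 burnt)
Step 6: cell (3,3)='.' (+1 fires, +4 burnt)
Step 7: cell (3,3)='.' (+1 fires, +1 burnt)
Step 8: cell (3,3)='.' (+0 fires, +1 burnt)
  fire out at step 8

2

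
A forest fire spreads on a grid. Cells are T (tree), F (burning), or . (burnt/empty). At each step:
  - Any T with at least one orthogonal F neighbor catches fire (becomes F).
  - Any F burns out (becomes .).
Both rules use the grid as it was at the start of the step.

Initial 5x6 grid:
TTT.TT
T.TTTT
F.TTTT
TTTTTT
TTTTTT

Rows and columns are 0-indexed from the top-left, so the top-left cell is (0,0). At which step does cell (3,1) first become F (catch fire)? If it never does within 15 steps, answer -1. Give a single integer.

Step 1: cell (3,1)='T' (+2 fires, +1 burnt)
Step 2: cell (3,1)='F' (+3 fires, +2 burnt)
  -> target ignites at step 2
Step 3: cell (3,1)='.' (+3 fires, +3 burnt)
Step 4: cell (3,1)='.' (+4 fires, +3 burnt)
Step 5: cell (3,1)='.' (+4 fires, +4 burnt)
Step 6: cell (3,1)='.' (+4 fires, +4 burnt)
Step 7: cell (3,1)='.' (+3 fires, +4 burnt)
Step 8: cell (3,1)='.' (+2 fires, +3 burnt)
Step 9: cell (3,1)='.' (+1 fires, +2 burnt)
Step 10: cell (3,1)='.' (+0 fires, +1 burnt)
  fire out at step 10

2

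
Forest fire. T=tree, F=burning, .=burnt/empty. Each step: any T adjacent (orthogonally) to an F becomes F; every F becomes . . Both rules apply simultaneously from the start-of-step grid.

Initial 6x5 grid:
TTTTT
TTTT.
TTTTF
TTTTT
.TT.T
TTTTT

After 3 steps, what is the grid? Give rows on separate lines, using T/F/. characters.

Step 1: 2 trees catch fire, 1 burn out
  TTTTT
  TTTT.
  TTTF.
  TTTTF
  .TT.T
  TTTTT
Step 2: 4 trees catch fire, 2 burn out
  TTTTT
  TTTF.
  TTF..
  TTTF.
  .TT.F
  TTTTT
Step 3: 5 trees catch fire, 4 burn out
  TTTFT
  TTF..
  TF...
  TTF..
  .TT..
  TTTTF

TTTFT
TTF..
TF...
TTF..
.TT..
TTTTF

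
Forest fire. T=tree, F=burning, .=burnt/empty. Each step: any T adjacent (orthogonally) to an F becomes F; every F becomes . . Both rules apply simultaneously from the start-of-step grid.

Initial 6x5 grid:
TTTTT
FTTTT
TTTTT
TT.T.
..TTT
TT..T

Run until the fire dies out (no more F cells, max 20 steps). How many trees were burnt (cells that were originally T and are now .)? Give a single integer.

Step 1: +3 fires, +1 burnt (F count now 3)
Step 2: +4 fires, +3 burnt (F count now 4)
Step 3: +4 fires, +4 burnt (F count now 4)
Step 4: +3 fires, +4 burnt (F count now 3)
Step 5: +3 fires, +3 burnt (F count now 3)
Step 6: +1 fires, +3 burnt (F count now 1)
Step 7: +2 fires, +1 burnt (F count now 2)
Step 8: +1 fires, +2 burnt (F count now 1)
Step 9: +0 fires, +1 burnt (F count now 0)
Fire out after step 9
Initially T: 23, now '.': 28
Total burnt (originally-T cells now '.'): 21

Answer: 21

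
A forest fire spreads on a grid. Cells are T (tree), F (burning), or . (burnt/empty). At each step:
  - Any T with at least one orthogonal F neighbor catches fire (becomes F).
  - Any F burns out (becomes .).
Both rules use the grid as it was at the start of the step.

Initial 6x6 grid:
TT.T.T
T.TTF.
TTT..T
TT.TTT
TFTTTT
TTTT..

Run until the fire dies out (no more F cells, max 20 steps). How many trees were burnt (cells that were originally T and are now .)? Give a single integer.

Step 1: +5 fires, +2 burnt (F count now 5)
Step 2: +7 fires, +5 burnt (F count now 7)
Step 3: +5 fires, +7 burnt (F count now 5)
Step 4: +3 fires, +5 burnt (F count now 3)
Step 5: +2 fires, +3 burnt (F count now 2)
Step 6: +2 fires, +2 burnt (F count now 2)
Step 7: +0 fires, +2 burnt (F count now 0)
Fire out after step 7
Initially T: 25, now '.': 35
Total burnt (originally-T cells now '.'): 24

Answer: 24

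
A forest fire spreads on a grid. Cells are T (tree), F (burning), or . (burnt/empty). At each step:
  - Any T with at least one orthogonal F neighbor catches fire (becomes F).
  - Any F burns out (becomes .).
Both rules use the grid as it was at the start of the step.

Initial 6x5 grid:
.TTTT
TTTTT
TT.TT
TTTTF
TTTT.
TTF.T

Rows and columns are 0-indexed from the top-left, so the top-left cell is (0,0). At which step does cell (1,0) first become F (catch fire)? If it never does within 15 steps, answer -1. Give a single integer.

Step 1: cell (1,0)='T' (+4 fires, +2 burnt)
Step 2: cell (1,0)='T' (+6 fires, +4 burnt)
Step 3: cell (1,0)='T' (+4 fires, +6 burnt)
Step 4: cell (1,0)='T' (+4 fires, +4 burnt)
Step 5: cell (1,0)='T' (+3 fires, +4 burnt)
Step 6: cell (1,0)='F' (+2 fires, +3 burnt)
  -> target ignites at step 6
Step 7: cell (1,0)='.' (+0 fires, +2 burnt)
  fire out at step 7

6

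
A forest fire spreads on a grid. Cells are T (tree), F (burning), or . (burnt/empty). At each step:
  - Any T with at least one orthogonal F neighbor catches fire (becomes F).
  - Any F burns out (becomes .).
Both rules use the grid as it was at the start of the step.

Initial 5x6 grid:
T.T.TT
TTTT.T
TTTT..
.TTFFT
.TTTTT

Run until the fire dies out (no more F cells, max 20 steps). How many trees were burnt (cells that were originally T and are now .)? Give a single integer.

Answer: 18

Derivation:
Step 1: +5 fires, +2 burnt (F count now 5)
Step 2: +5 fires, +5 burnt (F count now 5)
Step 3: +3 fires, +5 burnt (F count now 3)
Step 4: +3 fires, +3 burnt (F count now 3)
Step 5: +1 fires, +3 burnt (F count now 1)
Step 6: +1 fires, +1 burnt (F count now 1)
Step 7: +0 fires, +1 burnt (F count now 0)
Fire out after step 7
Initially T: 21, now '.': 27
Total burnt (originally-T cells now '.'): 18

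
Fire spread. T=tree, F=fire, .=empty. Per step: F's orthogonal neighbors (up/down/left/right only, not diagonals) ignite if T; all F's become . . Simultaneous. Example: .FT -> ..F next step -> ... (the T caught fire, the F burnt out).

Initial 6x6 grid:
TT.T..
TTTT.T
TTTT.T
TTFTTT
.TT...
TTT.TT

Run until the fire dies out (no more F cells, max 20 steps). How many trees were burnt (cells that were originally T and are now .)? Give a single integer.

Step 1: +4 fires, +1 burnt (F count now 4)
Step 2: +7 fires, +4 burnt (F count now 7)
Step 3: +5 fires, +7 burnt (F count now 5)
Step 4: +5 fires, +5 burnt (F count now 5)
Step 5: +2 fires, +5 burnt (F count now 2)
Step 6: +0 fires, +2 burnt (F count now 0)
Fire out after step 6
Initially T: 25, now '.': 34
Total burnt (originally-T cells now '.'): 23

Answer: 23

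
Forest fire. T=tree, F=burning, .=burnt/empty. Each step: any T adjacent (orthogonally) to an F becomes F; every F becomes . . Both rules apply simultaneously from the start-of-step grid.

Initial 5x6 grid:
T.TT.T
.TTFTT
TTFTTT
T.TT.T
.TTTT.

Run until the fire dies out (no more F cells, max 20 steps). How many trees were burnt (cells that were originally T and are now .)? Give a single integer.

Step 1: +6 fires, +2 burnt (F count now 6)
Step 2: +7 fires, +6 burnt (F count now 7)
Step 3: +5 fires, +7 burnt (F count now 5)
Step 4: +2 fires, +5 burnt (F count now 2)
Step 5: +0 fires, +2 burnt (F count now 0)
Fire out after step 5
Initially T: 21, now '.': 29
Total burnt (originally-T cells now '.'): 20

Answer: 20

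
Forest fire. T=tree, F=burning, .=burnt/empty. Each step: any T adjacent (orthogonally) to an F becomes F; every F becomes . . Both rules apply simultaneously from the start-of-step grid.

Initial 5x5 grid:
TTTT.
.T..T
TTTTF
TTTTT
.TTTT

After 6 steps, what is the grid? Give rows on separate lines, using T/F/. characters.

Step 1: 3 trees catch fire, 1 burn out
  TTTT.
  .T..F
  TTTF.
  TTTTF
  .TTTT
Step 2: 3 trees catch fire, 3 burn out
  TTTT.
  .T...
  TTF..
  TTTF.
  .TTTF
Step 3: 3 trees catch fire, 3 burn out
  TTTT.
  .T...
  TF...
  TTF..
  .TTF.
Step 4: 4 trees catch fire, 3 burn out
  TTTT.
  .F...
  F....
  TF...
  .TF..
Step 5: 3 trees catch fire, 4 burn out
  TFTT.
  .....
  .....
  F....
  .F...
Step 6: 2 trees catch fire, 3 burn out
  F.FT.
  .....
  .....
  .....
  .....

F.FT.
.....
.....
.....
.....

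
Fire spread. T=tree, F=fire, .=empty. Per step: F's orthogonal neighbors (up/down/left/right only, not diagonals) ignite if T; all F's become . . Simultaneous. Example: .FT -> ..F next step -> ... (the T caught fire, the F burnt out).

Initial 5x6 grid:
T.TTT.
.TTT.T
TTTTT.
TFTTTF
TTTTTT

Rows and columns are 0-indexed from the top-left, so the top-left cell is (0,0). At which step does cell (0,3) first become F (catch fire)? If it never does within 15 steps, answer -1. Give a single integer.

Step 1: cell (0,3)='T' (+6 fires, +2 burnt)
Step 2: cell (0,3)='T' (+8 fires, +6 burnt)
Step 3: cell (0,3)='T' (+3 fires, +8 burnt)
Step 4: cell (0,3)='T' (+2 fires, +3 burnt)
Step 5: cell (0,3)='F' (+1 fires, +2 burnt)
  -> target ignites at step 5
Step 6: cell (0,3)='.' (+1 fires, +1 burnt)
Step 7: cell (0,3)='.' (+0 fires, +1 burnt)
  fire out at step 7

5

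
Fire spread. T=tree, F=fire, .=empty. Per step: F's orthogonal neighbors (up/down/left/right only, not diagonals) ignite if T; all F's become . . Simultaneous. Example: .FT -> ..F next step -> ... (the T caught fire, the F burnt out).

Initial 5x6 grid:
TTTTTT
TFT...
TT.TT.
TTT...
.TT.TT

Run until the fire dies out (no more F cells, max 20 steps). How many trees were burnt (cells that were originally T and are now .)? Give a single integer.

Answer: 15

Derivation:
Step 1: +4 fires, +1 burnt (F count now 4)
Step 2: +4 fires, +4 burnt (F count now 4)
Step 3: +4 fires, +4 burnt (F count now 4)
Step 4: +2 fires, +4 burnt (F count now 2)
Step 5: +1 fires, +2 burnt (F count now 1)
Step 6: +0 fires, +1 burnt (F count now 0)
Fire out after step 6
Initially T: 19, now '.': 26
Total burnt (originally-T cells now '.'): 15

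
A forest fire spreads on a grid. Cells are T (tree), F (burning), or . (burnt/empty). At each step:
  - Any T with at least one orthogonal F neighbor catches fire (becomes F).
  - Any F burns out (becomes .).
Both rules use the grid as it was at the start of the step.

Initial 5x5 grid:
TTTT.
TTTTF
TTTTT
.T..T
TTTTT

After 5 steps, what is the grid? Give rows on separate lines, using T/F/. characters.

Step 1: 2 trees catch fire, 1 burn out
  TTTT.
  TTTF.
  TTTTF
  .T..T
  TTTTT
Step 2: 4 trees catch fire, 2 burn out
  TTTF.
  TTF..
  TTTF.
  .T..F
  TTTTT
Step 3: 4 trees catch fire, 4 burn out
  TTF..
  TF...
  TTF..
  .T...
  TTTTF
Step 4: 4 trees catch fire, 4 burn out
  TF...
  F....
  TF...
  .T...
  TTTF.
Step 5: 4 trees catch fire, 4 burn out
  F....
  .....
  F....
  .F...
  TTF..

F....
.....
F....
.F...
TTF..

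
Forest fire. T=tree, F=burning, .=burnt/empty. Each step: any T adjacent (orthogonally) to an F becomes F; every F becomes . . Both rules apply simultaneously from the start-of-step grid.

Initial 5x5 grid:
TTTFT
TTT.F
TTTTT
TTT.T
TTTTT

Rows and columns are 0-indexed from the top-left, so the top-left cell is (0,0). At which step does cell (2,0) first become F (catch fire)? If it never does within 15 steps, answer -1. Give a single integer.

Step 1: cell (2,0)='T' (+3 fires, +2 burnt)
Step 2: cell (2,0)='T' (+4 fires, +3 burnt)
Step 3: cell (2,0)='T' (+4 fires, +4 burnt)
Step 4: cell (2,0)='T' (+4 fires, +4 burnt)
Step 5: cell (2,0)='F' (+3 fires, +4 burnt)
  -> target ignites at step 5
Step 6: cell (2,0)='.' (+2 fires, +3 burnt)
Step 7: cell (2,0)='.' (+1 fires, +2 burnt)
Step 8: cell (2,0)='.' (+0 fires, +1 burnt)
  fire out at step 8

5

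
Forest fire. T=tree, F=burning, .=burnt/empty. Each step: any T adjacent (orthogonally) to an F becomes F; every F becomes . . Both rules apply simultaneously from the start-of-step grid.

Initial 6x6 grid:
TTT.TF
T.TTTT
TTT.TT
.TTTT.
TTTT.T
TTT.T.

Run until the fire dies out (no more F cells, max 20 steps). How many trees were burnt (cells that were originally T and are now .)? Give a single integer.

Step 1: +2 fires, +1 burnt (F count now 2)
Step 2: +2 fires, +2 burnt (F count now 2)
Step 3: +2 fires, +2 burnt (F count now 2)
Step 4: +2 fires, +2 burnt (F count now 2)
Step 5: +3 fires, +2 burnt (F count now 3)
Step 6: +4 fires, +3 burnt (F count now 4)
Step 7: +4 fires, +4 burnt (F count now 4)
Step 8: +3 fires, +4 burnt (F count now 3)
Step 9: +2 fires, +3 burnt (F count now 2)
Step 10: +1 fires, +2 burnt (F count now 1)
Step 11: +0 fires, +1 burnt (F count now 0)
Fire out after step 11
Initially T: 27, now '.': 34
Total burnt (originally-T cells now '.'): 25

Answer: 25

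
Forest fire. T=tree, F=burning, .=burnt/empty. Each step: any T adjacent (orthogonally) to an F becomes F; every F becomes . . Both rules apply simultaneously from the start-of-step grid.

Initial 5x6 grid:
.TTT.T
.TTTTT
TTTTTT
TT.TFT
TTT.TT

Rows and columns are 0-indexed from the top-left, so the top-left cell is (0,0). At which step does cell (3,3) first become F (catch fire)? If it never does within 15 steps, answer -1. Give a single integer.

Step 1: cell (3,3)='F' (+4 fires, +1 burnt)
  -> target ignites at step 1
Step 2: cell (3,3)='.' (+4 fires, +4 burnt)
Step 3: cell (3,3)='.' (+3 fires, +4 burnt)
Step 4: cell (3,3)='.' (+4 fires, +3 burnt)
Step 5: cell (3,3)='.' (+4 fires, +4 burnt)
Step 6: cell (3,3)='.' (+3 fires, +4 burnt)
Step 7: cell (3,3)='.' (+2 fires, +3 burnt)
Step 8: cell (3,3)='.' (+0 fires, +2 burnt)
  fire out at step 8

1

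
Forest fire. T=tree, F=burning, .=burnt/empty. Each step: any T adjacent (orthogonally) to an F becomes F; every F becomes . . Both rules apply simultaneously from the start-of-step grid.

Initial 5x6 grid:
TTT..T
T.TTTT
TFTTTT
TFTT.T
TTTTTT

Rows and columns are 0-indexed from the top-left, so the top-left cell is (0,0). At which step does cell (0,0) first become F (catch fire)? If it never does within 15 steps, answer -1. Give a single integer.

Step 1: cell (0,0)='T' (+5 fires, +2 burnt)
Step 2: cell (0,0)='T' (+6 fires, +5 burnt)
Step 3: cell (0,0)='F' (+5 fires, +6 burnt)
  -> target ignites at step 3
Step 4: cell (0,0)='.' (+4 fires, +5 burnt)
Step 5: cell (0,0)='.' (+3 fires, +4 burnt)
Step 6: cell (0,0)='.' (+1 fires, +3 burnt)
Step 7: cell (0,0)='.' (+0 fires, +1 burnt)
  fire out at step 7

3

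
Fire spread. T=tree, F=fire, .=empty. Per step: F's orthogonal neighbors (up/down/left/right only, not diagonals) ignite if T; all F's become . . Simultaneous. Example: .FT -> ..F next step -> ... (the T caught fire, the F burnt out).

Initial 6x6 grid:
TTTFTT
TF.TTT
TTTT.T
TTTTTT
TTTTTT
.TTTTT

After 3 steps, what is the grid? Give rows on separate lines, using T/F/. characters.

Step 1: 6 trees catch fire, 2 burn out
  TFF.FT
  F..FTT
  TFTT.T
  TTTTTT
  TTTTTT
  .TTTTT
Step 2: 7 trees catch fire, 6 burn out
  F....F
  ....FT
  F.FF.T
  TFTTTT
  TTTTTT
  .TTTTT
Step 3: 5 trees catch fire, 7 burn out
  ......
  .....F
  .....T
  F.FFTT
  TFTTTT
  .TTTTT

......
.....F
.....T
F.FFTT
TFTTTT
.TTTTT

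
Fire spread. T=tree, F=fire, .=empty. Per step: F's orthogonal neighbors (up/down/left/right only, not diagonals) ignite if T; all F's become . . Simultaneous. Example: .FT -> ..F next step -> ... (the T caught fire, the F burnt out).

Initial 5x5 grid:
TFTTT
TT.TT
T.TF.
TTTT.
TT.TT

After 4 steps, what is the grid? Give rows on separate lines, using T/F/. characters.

Step 1: 6 trees catch fire, 2 burn out
  F.FTT
  TF.FT
  T.F..
  TTTF.
  TT.TT
Step 2: 5 trees catch fire, 6 burn out
  ...FT
  F...F
  T....
  TTF..
  TT.FT
Step 3: 4 trees catch fire, 5 burn out
  ....F
  .....
  F....
  TF...
  TT..F
Step 4: 2 trees catch fire, 4 burn out
  .....
  .....
  .....
  F....
  TF...

.....
.....
.....
F....
TF...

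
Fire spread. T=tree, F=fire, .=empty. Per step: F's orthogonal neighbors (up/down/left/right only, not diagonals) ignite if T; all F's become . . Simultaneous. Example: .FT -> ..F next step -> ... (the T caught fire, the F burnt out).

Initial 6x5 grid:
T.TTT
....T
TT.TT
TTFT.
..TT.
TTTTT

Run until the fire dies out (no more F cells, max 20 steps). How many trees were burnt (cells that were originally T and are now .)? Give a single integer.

Step 1: +3 fires, +1 burnt (F count now 3)
Step 2: +5 fires, +3 burnt (F count now 5)
Step 3: +4 fires, +5 burnt (F count now 4)
Step 4: +3 fires, +4 burnt (F count now 3)
Step 5: +1 fires, +3 burnt (F count now 1)
Step 6: +1 fires, +1 burnt (F count now 1)
Step 7: +1 fires, +1 burnt (F count now 1)
Step 8: +0 fires, +1 burnt (F count now 0)
Fire out after step 8
Initially T: 19, now '.': 29
Total burnt (originally-T cells now '.'): 18

Answer: 18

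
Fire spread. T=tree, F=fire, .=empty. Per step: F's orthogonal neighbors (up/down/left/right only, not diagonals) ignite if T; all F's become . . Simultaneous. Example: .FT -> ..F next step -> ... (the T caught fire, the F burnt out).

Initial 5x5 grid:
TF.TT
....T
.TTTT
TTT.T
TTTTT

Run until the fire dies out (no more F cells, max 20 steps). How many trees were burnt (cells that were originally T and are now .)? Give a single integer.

Answer: 1

Derivation:
Step 1: +1 fires, +1 burnt (F count now 1)
Step 2: +0 fires, +1 burnt (F count now 0)
Fire out after step 2
Initially T: 17, now '.': 9
Total burnt (originally-T cells now '.'): 1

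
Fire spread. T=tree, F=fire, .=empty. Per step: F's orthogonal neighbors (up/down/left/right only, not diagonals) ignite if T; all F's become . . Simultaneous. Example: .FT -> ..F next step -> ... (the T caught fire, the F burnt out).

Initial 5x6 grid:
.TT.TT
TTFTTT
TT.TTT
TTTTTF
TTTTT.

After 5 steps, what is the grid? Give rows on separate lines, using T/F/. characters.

Step 1: 5 trees catch fire, 2 burn out
  .TF.TT
  TF.FTT
  TT.TTF
  TTTTF.
  TTTTT.
Step 2: 9 trees catch fire, 5 burn out
  .F..TT
  F...FF
  TF.FF.
  TTTF..
  TTTTF.
Step 3: 6 trees catch fire, 9 burn out
  ....FF
  ......
  F.....
  TFF...
  TTTF..
Step 4: 3 trees catch fire, 6 burn out
  ......
  ......
  ......
  F.....
  TFF...
Step 5: 1 trees catch fire, 3 burn out
  ......
  ......
  ......
  ......
  F.....

......
......
......
......
F.....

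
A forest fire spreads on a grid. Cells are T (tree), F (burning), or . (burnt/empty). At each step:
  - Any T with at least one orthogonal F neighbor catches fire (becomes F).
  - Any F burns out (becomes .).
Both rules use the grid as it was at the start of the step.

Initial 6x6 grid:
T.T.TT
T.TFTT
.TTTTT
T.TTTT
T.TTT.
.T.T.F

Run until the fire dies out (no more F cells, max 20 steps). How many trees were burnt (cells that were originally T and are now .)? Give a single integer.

Step 1: +3 fires, +2 burnt (F count now 3)
Step 2: +6 fires, +3 burnt (F count now 6)
Step 3: +6 fires, +6 burnt (F count now 6)
Step 4: +4 fires, +6 burnt (F count now 4)
Step 5: +0 fires, +4 burnt (F count now 0)
Fire out after step 5
Initially T: 24, now '.': 31
Total burnt (originally-T cells now '.'): 19

Answer: 19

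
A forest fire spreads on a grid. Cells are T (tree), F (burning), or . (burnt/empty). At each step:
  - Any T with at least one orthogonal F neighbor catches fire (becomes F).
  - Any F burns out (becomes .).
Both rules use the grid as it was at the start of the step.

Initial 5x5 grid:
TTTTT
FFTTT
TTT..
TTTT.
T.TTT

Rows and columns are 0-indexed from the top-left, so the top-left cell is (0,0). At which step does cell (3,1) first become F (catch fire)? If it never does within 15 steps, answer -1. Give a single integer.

Step 1: cell (3,1)='T' (+5 fires, +2 burnt)
Step 2: cell (3,1)='F' (+5 fires, +5 burnt)
  -> target ignites at step 2
Step 3: cell (3,1)='.' (+4 fires, +5 burnt)
Step 4: cell (3,1)='.' (+3 fires, +4 burnt)
Step 5: cell (3,1)='.' (+1 fires, +3 burnt)
Step 6: cell (3,1)='.' (+1 fires, +1 burnt)
Step 7: cell (3,1)='.' (+0 fires, +1 burnt)
  fire out at step 7

2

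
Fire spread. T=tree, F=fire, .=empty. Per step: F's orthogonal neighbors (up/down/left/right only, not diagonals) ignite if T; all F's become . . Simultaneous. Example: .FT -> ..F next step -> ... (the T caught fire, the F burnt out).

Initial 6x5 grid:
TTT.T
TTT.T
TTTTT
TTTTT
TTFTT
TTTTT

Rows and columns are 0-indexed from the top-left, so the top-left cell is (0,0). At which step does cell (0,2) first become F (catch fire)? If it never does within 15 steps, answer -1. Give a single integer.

Step 1: cell (0,2)='T' (+4 fires, +1 burnt)
Step 2: cell (0,2)='T' (+7 fires, +4 burnt)
Step 3: cell (0,2)='T' (+7 fires, +7 burnt)
Step 4: cell (0,2)='F' (+4 fires, +7 burnt)
  -> target ignites at step 4
Step 5: cell (0,2)='.' (+3 fires, +4 burnt)
Step 6: cell (0,2)='.' (+2 fires, +3 burnt)
Step 7: cell (0,2)='.' (+0 fires, +2 burnt)
  fire out at step 7

4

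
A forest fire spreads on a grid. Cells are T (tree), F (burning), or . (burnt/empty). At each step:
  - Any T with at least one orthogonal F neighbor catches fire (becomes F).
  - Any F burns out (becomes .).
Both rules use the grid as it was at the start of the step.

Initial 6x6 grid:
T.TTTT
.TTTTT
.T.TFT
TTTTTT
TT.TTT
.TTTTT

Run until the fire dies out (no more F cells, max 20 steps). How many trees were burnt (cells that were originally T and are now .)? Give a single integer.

Step 1: +4 fires, +1 burnt (F count now 4)
Step 2: +6 fires, +4 burnt (F count now 6)
Step 3: +7 fires, +6 burnt (F count now 7)
Step 4: +5 fires, +7 burnt (F count now 5)
Step 5: +4 fires, +5 burnt (F count now 4)
Step 6: +2 fires, +4 burnt (F count now 2)
Step 7: +0 fires, +2 burnt (F count now 0)
Fire out after step 7
Initially T: 29, now '.': 35
Total burnt (originally-T cells now '.'): 28

Answer: 28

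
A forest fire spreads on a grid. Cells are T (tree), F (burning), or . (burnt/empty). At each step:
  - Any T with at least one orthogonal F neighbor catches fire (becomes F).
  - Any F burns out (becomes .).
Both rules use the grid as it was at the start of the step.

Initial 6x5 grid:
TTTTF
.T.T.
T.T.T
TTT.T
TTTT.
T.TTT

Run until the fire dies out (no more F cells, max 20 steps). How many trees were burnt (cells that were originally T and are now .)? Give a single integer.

Answer: 6

Derivation:
Step 1: +1 fires, +1 burnt (F count now 1)
Step 2: +2 fires, +1 burnt (F count now 2)
Step 3: +1 fires, +2 burnt (F count now 1)
Step 4: +2 fires, +1 burnt (F count now 2)
Step 5: +0 fires, +2 burnt (F count now 0)
Fire out after step 5
Initially T: 21, now '.': 15
Total burnt (originally-T cells now '.'): 6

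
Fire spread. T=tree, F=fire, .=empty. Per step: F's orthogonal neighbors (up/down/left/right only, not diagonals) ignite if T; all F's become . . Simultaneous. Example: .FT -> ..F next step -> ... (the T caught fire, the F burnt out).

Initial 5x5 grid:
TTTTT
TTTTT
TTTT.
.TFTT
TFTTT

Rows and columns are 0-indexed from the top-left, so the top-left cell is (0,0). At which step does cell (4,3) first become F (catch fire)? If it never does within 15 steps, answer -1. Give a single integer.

Step 1: cell (4,3)='T' (+5 fires, +2 burnt)
Step 2: cell (4,3)='F' (+5 fires, +5 burnt)
  -> target ignites at step 2
Step 3: cell (4,3)='.' (+5 fires, +5 burnt)
Step 4: cell (4,3)='.' (+4 fires, +5 burnt)
Step 5: cell (4,3)='.' (+2 fires, +4 burnt)
Step 6: cell (4,3)='.' (+0 fires, +2 burnt)
  fire out at step 6

2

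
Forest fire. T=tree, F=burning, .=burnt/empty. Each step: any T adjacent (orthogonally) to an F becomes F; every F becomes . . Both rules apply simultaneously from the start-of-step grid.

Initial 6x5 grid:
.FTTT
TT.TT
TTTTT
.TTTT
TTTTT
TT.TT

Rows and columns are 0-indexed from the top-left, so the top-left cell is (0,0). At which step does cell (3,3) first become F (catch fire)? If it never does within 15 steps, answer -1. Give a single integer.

Step 1: cell (3,3)='T' (+2 fires, +1 burnt)
Step 2: cell (3,3)='T' (+3 fires, +2 burnt)
Step 3: cell (3,3)='T' (+5 fires, +3 burnt)
Step 4: cell (3,3)='T' (+4 fires, +5 burnt)
Step 5: cell (3,3)='F' (+5 fires, +4 burnt)
  -> target ignites at step 5
Step 6: cell (3,3)='.' (+3 fires, +5 burnt)
Step 7: cell (3,3)='.' (+2 fires, +3 burnt)
Step 8: cell (3,3)='.' (+1 fires, +2 burnt)
Step 9: cell (3,3)='.' (+0 fires, +1 burnt)
  fire out at step 9

5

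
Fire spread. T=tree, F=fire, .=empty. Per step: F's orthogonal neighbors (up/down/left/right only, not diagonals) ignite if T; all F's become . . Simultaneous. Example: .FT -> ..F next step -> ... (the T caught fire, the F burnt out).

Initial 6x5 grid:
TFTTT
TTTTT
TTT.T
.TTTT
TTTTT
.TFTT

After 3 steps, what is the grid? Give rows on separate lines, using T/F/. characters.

Step 1: 6 trees catch fire, 2 burn out
  F.FTT
  TFTTT
  TTT.T
  .TTTT
  TTFTT
  .F.FT
Step 2: 8 trees catch fire, 6 burn out
  ...FT
  F.FTT
  TFT.T
  .TFTT
  TF.FT
  ....F
Step 3: 8 trees catch fire, 8 burn out
  ....F
  ...FT
  F.F.T
  .F.FT
  F...F
  .....

....F
...FT
F.F.T
.F.FT
F...F
.....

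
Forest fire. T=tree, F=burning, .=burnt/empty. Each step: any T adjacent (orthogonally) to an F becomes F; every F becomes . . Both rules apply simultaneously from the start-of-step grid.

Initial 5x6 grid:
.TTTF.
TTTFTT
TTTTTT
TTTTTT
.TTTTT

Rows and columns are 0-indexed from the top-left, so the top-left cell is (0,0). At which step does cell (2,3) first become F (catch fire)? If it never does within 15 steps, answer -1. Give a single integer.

Step 1: cell (2,3)='F' (+4 fires, +2 burnt)
  -> target ignites at step 1
Step 2: cell (2,3)='.' (+6 fires, +4 burnt)
Step 3: cell (2,3)='.' (+7 fires, +6 burnt)
Step 4: cell (2,3)='.' (+5 fires, +7 burnt)
Step 5: cell (2,3)='.' (+3 fires, +5 burnt)
Step 6: cell (2,3)='.' (+0 fires, +3 burnt)
  fire out at step 6

1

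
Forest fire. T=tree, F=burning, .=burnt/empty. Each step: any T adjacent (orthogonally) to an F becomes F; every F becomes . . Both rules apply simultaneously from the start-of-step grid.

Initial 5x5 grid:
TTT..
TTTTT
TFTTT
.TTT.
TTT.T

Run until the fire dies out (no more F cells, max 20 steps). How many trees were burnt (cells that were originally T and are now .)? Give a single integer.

Step 1: +4 fires, +1 burnt (F count now 4)
Step 2: +6 fires, +4 burnt (F count now 6)
Step 3: +7 fires, +6 burnt (F count now 7)
Step 4: +1 fires, +7 burnt (F count now 1)
Step 5: +0 fires, +1 burnt (F count now 0)
Fire out after step 5
Initially T: 19, now '.': 24
Total burnt (originally-T cells now '.'): 18

Answer: 18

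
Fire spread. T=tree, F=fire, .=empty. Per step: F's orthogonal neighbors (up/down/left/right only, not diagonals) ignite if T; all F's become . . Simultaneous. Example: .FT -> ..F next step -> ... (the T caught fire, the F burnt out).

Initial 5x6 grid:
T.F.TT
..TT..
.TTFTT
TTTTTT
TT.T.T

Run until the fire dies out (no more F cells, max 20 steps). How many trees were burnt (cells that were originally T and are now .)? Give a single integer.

Answer: 16

Derivation:
Step 1: +5 fires, +2 burnt (F count now 5)
Step 2: +5 fires, +5 burnt (F count now 5)
Step 3: +2 fires, +5 burnt (F count now 2)
Step 4: +3 fires, +2 burnt (F count now 3)
Step 5: +1 fires, +3 burnt (F count now 1)
Step 6: +0 fires, +1 burnt (F count now 0)
Fire out after step 6
Initially T: 19, now '.': 27
Total burnt (originally-T cells now '.'): 16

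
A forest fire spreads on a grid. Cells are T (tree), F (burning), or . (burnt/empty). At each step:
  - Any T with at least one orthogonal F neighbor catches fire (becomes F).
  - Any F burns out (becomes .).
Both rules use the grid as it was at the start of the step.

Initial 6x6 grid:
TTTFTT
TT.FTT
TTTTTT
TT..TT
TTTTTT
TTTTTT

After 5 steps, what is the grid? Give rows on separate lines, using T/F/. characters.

Step 1: 4 trees catch fire, 2 burn out
  TTF.FT
  TT..FT
  TTTFTT
  TT..TT
  TTTTTT
  TTTTTT
Step 2: 5 trees catch fire, 4 burn out
  TF...F
  TT...F
  TTF.FT
  TT..TT
  TTTTTT
  TTTTTT
Step 3: 5 trees catch fire, 5 burn out
  F.....
  TF....
  TF...F
  TT..FT
  TTTTTT
  TTTTTT
Step 4: 5 trees catch fire, 5 burn out
  ......
  F.....
  F.....
  TF...F
  TTTTFT
  TTTTTT
Step 5: 5 trees catch fire, 5 burn out
  ......
  ......
  ......
  F.....
  TFTF.F
  TTTTFT

......
......
......
F.....
TFTF.F
TTTTFT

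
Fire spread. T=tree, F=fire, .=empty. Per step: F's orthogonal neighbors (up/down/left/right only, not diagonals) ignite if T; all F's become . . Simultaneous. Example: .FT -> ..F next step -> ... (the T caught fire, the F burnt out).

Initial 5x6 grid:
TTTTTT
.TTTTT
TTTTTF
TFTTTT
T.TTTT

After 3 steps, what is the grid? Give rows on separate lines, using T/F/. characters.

Step 1: 6 trees catch fire, 2 burn out
  TTTTTT
  .TTTTF
  TFTTF.
  F.FTTF
  T.TTTT
Step 2: 11 trees catch fire, 6 burn out
  TTTTTF
  .FTTF.
  F.FF..
  ...FF.
  F.FTTF
Step 3: 6 trees catch fire, 11 burn out
  TFTTF.
  ..FF..
  ......
  ......
  ...FF.

TFTTF.
..FF..
......
......
...FF.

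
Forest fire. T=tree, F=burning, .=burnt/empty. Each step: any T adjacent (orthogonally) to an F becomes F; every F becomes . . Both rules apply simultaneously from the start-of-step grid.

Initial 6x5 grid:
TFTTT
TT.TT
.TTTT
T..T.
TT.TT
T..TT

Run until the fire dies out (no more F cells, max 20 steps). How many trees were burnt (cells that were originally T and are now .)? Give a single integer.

Step 1: +3 fires, +1 burnt (F count now 3)
Step 2: +3 fires, +3 burnt (F count now 3)
Step 3: +3 fires, +3 burnt (F count now 3)
Step 4: +2 fires, +3 burnt (F count now 2)
Step 5: +2 fires, +2 burnt (F count now 2)
Step 6: +1 fires, +2 burnt (F count now 1)
Step 7: +2 fires, +1 burnt (F count now 2)
Step 8: +1 fires, +2 burnt (F count now 1)
Step 9: +0 fires, +1 burnt (F count now 0)
Fire out after step 9
Initially T: 21, now '.': 26
Total burnt (originally-T cells now '.'): 17

Answer: 17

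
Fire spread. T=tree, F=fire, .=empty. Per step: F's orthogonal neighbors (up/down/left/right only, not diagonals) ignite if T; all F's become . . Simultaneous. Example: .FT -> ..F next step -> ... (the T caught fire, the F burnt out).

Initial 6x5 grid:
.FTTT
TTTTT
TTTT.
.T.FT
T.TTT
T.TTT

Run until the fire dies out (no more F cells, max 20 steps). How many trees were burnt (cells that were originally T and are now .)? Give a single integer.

Answer: 20

Derivation:
Step 1: +5 fires, +2 burnt (F count now 5)
Step 2: +9 fires, +5 burnt (F count now 9)
Step 3: +6 fires, +9 burnt (F count now 6)
Step 4: +0 fires, +6 burnt (F count now 0)
Fire out after step 4
Initially T: 22, now '.': 28
Total burnt (originally-T cells now '.'): 20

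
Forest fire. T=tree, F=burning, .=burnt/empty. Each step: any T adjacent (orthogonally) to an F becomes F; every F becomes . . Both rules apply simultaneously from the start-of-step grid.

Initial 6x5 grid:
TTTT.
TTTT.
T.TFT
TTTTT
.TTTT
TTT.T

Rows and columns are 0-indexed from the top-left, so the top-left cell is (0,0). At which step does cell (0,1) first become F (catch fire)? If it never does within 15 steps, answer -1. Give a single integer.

Step 1: cell (0,1)='T' (+4 fires, +1 burnt)
Step 2: cell (0,1)='T' (+5 fires, +4 burnt)
Step 3: cell (0,1)='T' (+5 fires, +5 burnt)
Step 4: cell (0,1)='F' (+6 fires, +5 burnt)
  -> target ignites at step 4
Step 5: cell (0,1)='.' (+3 fires, +6 burnt)
Step 6: cell (0,1)='.' (+1 fires, +3 burnt)
Step 7: cell (0,1)='.' (+0 fires, +1 burnt)
  fire out at step 7

4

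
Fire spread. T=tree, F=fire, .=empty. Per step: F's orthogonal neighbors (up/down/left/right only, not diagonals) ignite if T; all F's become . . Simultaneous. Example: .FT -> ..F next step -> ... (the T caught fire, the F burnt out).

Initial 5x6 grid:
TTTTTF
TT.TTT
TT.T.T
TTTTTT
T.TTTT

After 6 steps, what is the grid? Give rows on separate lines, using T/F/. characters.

Step 1: 2 trees catch fire, 1 burn out
  TTTTF.
  TT.TTF
  TT.T.T
  TTTTTT
  T.TTTT
Step 2: 3 trees catch fire, 2 burn out
  TTTF..
  TT.TF.
  TT.T.F
  TTTTTT
  T.TTTT
Step 3: 3 trees catch fire, 3 burn out
  TTF...
  TT.F..
  TT.T..
  TTTTTF
  T.TTTT
Step 4: 4 trees catch fire, 3 burn out
  TF....
  TT....
  TT.F..
  TTTTF.
  T.TTTF
Step 5: 4 trees catch fire, 4 burn out
  F.....
  TF....
  TT....
  TTTF..
  T.TTF.
Step 6: 4 trees catch fire, 4 burn out
  ......
  F.....
  TF....
  TTF...
  T.TF..

......
F.....
TF....
TTF...
T.TF..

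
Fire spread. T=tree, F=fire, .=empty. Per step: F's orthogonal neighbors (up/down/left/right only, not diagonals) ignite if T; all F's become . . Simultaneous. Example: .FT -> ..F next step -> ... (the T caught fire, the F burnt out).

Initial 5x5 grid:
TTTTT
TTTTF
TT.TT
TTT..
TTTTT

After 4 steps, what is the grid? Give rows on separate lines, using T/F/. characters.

Step 1: 3 trees catch fire, 1 burn out
  TTTTF
  TTTF.
  TT.TF
  TTT..
  TTTTT
Step 2: 3 trees catch fire, 3 burn out
  TTTF.
  TTF..
  TT.F.
  TTT..
  TTTTT
Step 3: 2 trees catch fire, 3 burn out
  TTF..
  TF...
  TT...
  TTT..
  TTTTT
Step 4: 3 trees catch fire, 2 burn out
  TF...
  F....
  TF...
  TTT..
  TTTTT

TF...
F....
TF...
TTT..
TTTTT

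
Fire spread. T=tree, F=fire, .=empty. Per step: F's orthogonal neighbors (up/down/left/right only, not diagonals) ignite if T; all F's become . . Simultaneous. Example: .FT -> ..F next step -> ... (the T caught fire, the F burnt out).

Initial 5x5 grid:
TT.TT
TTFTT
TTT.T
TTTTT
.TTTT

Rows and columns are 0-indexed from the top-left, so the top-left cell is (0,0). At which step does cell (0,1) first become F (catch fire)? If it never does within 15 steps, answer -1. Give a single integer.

Step 1: cell (0,1)='T' (+3 fires, +1 burnt)
Step 2: cell (0,1)='F' (+6 fires, +3 burnt)
  -> target ignites at step 2
Step 3: cell (0,1)='.' (+7 fires, +6 burnt)
Step 4: cell (0,1)='.' (+4 fires, +7 burnt)
Step 5: cell (0,1)='.' (+1 fires, +4 burnt)
Step 6: cell (0,1)='.' (+0 fires, +1 burnt)
  fire out at step 6

2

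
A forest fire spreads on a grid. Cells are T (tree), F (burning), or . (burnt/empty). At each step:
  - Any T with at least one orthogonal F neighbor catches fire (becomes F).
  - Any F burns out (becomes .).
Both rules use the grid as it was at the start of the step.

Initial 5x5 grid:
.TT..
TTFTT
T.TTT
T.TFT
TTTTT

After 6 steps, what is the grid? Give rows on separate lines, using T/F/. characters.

Step 1: 8 trees catch fire, 2 burn out
  .TF..
  TF.FT
  T.FFT
  T.F.F
  TTTFT
Step 2: 6 trees catch fire, 8 burn out
  .F...
  F...F
  T...F
  T....
  TTF.F
Step 3: 2 trees catch fire, 6 burn out
  .....
  .....
  F....
  T....
  TF...
Step 4: 2 trees catch fire, 2 burn out
  .....
  .....
  .....
  F....
  F....
Step 5: 0 trees catch fire, 2 burn out
  .....
  .....
  .....
  .....
  .....
Step 6: 0 trees catch fire, 0 burn out
  .....
  .....
  .....
  .....
  .....

.....
.....
.....
.....
.....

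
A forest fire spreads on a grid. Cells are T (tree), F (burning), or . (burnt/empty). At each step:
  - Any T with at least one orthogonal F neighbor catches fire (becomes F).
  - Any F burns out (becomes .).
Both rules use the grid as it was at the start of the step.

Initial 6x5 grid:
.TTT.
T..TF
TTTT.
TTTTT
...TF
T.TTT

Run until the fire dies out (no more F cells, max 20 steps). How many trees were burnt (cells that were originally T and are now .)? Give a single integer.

Step 1: +4 fires, +2 burnt (F count now 4)
Step 2: +4 fires, +4 burnt (F count now 4)
Step 3: +4 fires, +4 burnt (F count now 4)
Step 4: +3 fires, +4 burnt (F count now 3)
Step 5: +2 fires, +3 burnt (F count now 2)
Step 6: +1 fires, +2 burnt (F count now 1)
Step 7: +0 fires, +1 burnt (F count now 0)
Fire out after step 7
Initially T: 19, now '.': 29
Total burnt (originally-T cells now '.'): 18

Answer: 18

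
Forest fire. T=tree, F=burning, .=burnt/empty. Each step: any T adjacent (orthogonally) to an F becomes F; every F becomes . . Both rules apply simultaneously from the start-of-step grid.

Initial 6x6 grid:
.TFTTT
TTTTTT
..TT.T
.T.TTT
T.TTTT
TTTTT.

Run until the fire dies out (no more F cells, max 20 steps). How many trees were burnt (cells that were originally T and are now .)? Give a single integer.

Answer: 26

Derivation:
Step 1: +3 fires, +1 burnt (F count now 3)
Step 2: +4 fires, +3 burnt (F count now 4)
Step 3: +4 fires, +4 burnt (F count now 4)
Step 4: +2 fires, +4 burnt (F count now 2)
Step 5: +3 fires, +2 burnt (F count now 3)
Step 6: +4 fires, +3 burnt (F count now 4)
Step 7: +3 fires, +4 burnt (F count now 3)
Step 8: +1 fires, +3 burnt (F count now 1)
Step 9: +1 fires, +1 burnt (F count now 1)
Step 10: +1 fires, +1 burnt (F count now 1)
Step 11: +0 fires, +1 burnt (F count now 0)
Fire out after step 11
Initially T: 27, now '.': 35
Total burnt (originally-T cells now '.'): 26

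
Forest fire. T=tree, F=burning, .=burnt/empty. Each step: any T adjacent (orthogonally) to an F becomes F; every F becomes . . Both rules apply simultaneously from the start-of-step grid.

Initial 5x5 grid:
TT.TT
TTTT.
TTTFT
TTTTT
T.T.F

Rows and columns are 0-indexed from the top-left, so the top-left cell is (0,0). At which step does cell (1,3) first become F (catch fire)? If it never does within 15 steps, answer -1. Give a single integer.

Step 1: cell (1,3)='F' (+5 fires, +2 burnt)
  -> target ignites at step 1
Step 2: cell (1,3)='.' (+4 fires, +5 burnt)
Step 3: cell (1,3)='.' (+5 fires, +4 burnt)
Step 4: cell (1,3)='.' (+3 fires, +5 burnt)
Step 5: cell (1,3)='.' (+2 fires, +3 burnt)
Step 6: cell (1,3)='.' (+0 fires, +2 burnt)
  fire out at step 6

1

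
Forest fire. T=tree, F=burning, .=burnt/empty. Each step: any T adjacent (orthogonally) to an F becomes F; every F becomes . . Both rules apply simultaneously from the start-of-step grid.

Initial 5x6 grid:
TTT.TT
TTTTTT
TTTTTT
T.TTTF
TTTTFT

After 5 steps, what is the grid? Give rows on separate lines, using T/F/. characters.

Step 1: 4 trees catch fire, 2 burn out
  TTT.TT
  TTTTTT
  TTTTTF
  T.TTF.
  TTTF.F
Step 2: 4 trees catch fire, 4 burn out
  TTT.TT
  TTTTTF
  TTTTF.
  T.TF..
  TTF...
Step 3: 5 trees catch fire, 4 burn out
  TTT.TF
  TTTTF.
  TTTF..
  T.F...
  TF....
Step 4: 4 trees catch fire, 5 burn out
  TTT.F.
  TTTF..
  TTF...
  T.....
  F.....
Step 5: 3 trees catch fire, 4 burn out
  TTT...
  TTF...
  TF....
  F.....
  ......

TTT...
TTF...
TF....
F.....
......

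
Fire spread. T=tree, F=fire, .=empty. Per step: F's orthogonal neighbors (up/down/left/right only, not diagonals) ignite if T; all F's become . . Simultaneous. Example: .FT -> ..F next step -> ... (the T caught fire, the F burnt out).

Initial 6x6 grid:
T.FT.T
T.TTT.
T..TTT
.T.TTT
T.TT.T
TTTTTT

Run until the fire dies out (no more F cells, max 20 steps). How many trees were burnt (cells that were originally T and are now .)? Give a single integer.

Step 1: +2 fires, +1 burnt (F count now 2)
Step 2: +1 fires, +2 burnt (F count now 1)
Step 3: +2 fires, +1 burnt (F count now 2)
Step 4: +2 fires, +2 burnt (F count now 2)
Step 5: +3 fires, +2 burnt (F count now 3)
Step 6: +3 fires, +3 burnt (F count now 3)
Step 7: +3 fires, +3 burnt (F count now 3)
Step 8: +2 fires, +3 burnt (F count now 2)
Step 9: +1 fires, +2 burnt (F count now 1)
Step 10: +1 fires, +1 burnt (F count now 1)
Step 11: +0 fires, +1 burnt (F count now 0)
Fire out after step 11
Initially T: 25, now '.': 31
Total burnt (originally-T cells now '.'): 20

Answer: 20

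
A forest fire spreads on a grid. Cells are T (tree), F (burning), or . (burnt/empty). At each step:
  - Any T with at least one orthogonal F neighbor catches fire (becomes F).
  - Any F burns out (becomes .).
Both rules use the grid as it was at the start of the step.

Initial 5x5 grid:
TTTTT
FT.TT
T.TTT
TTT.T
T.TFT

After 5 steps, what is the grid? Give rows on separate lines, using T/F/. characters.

Step 1: 5 trees catch fire, 2 burn out
  FTTTT
  .F.TT
  F.TTT
  TTT.T
  T.F.F
Step 2: 4 trees catch fire, 5 burn out
  .FTTT
  ...TT
  ..TTT
  FTF.F
  T....
Step 3: 5 trees catch fire, 4 burn out
  ..FTT
  ...TT
  ..FTF
  .F...
  F....
Step 4: 3 trees catch fire, 5 burn out
  ...FT
  ...TF
  ...F.
  .....
  .....
Step 5: 2 trees catch fire, 3 burn out
  ....F
  ...F.
  .....
  .....
  .....

....F
...F.
.....
.....
.....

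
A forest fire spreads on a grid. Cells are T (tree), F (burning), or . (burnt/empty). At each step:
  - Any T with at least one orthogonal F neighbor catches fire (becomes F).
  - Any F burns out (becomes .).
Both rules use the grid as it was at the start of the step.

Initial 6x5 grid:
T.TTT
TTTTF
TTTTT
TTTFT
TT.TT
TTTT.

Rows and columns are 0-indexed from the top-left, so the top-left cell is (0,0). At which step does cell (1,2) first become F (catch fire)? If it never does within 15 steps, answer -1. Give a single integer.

Step 1: cell (1,2)='T' (+7 fires, +2 burnt)
Step 2: cell (1,2)='F' (+6 fires, +7 burnt)
  -> target ignites at step 2
Step 3: cell (1,2)='.' (+6 fires, +6 burnt)
Step 4: cell (1,2)='.' (+4 fires, +6 burnt)
Step 5: cell (1,2)='.' (+2 fires, +4 burnt)
Step 6: cell (1,2)='.' (+0 fires, +2 burnt)
  fire out at step 6

2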